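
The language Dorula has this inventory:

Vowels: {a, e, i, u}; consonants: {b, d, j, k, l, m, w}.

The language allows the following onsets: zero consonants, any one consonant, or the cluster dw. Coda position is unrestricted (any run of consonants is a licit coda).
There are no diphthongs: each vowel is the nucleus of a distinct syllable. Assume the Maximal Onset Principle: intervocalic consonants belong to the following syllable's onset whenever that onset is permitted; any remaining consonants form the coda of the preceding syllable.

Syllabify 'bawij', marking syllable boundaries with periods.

ba.wij

Vowels present: a, i; each is a nucleus, giving 2 syllables.
σ1/σ2 boundary: /w/ is a single consonant, so it becomes the next onset.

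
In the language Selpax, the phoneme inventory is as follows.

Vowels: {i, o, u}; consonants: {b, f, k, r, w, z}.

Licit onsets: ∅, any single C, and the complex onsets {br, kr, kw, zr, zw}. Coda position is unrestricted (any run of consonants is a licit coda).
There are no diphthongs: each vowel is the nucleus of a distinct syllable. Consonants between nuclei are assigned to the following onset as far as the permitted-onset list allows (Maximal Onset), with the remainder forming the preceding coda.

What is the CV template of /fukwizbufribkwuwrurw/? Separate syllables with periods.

Vowels present: u, i, u, i, u, u; each is a nucleus, giving 6 syllables.
V1 /u/ – V2 /i/: /kw/ is a licit onset in full, so it all attaches to the next syllable.
V2 /i/ – V3 /u/: /zb/ — longest licit onset from the right is /b/, leaving /z/ as coda.
V3 /u/ – V4 /i/: /fr/; trying suffixes from longest down, /r/ is the first permitted one, so coda /f/ | onset /r/.
V4 /i/ – V5 /u/: /bkw/ — longest licit onset from the right is /kw/, leaving /b/ as coda.
V5 /u/ – V6 /u/: /wr/ splits as /w/ + /r/ (/r/ is the longest suffix that is a licit onset).
So the parse is fu.kwiz.buf.rib.kwuw.rurw.
Mapping each syllable to C/V: /fu/ → CV, /kwiz/ → CCVC, /buf/ → CVC, /rib/ → CVC, /kwuw/ → CCVC, /rurw/ → CVCC.

CV.CCVC.CVC.CVC.CCVC.CVCC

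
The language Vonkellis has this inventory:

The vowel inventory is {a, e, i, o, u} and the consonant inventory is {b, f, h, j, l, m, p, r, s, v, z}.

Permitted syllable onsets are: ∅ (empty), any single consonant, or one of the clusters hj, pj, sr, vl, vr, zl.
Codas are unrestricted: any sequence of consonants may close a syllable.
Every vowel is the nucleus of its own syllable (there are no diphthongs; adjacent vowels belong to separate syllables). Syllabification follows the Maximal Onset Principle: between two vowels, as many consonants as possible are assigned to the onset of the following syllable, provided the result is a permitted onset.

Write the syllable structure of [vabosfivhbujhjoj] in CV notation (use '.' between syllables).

The vowels are a, o, i, u, o — 5 nuclei, so 5 syllables.
/a…o/ gap (V1→V2): just /b/ — single C goes to the following onset.
/o…i/ gap (V2→V3): cluster /sf/ — the longest permitted-onset suffix is /f/; onset = /f/, preceding coda = /s/.
/i…u/ gap (V3→V4): /vhb/ — longest licit onset from the right is /b/, leaving /vh/ as coda.
/u…o/ gap (V4→V5): /jhj/ splits as /j/ + /hj/ (/hj/ is the longest suffix that is a licit onset).
Putting it together: va.bos.fivh.buj.hjoj.
Mapping each syllable to C/V: /va/ → CV, /bos/ → CVC, /fivh/ → CVCC, /buj/ → CVC, /hjoj/ → CCVC.

CV.CVC.CVCC.CVC.CCVC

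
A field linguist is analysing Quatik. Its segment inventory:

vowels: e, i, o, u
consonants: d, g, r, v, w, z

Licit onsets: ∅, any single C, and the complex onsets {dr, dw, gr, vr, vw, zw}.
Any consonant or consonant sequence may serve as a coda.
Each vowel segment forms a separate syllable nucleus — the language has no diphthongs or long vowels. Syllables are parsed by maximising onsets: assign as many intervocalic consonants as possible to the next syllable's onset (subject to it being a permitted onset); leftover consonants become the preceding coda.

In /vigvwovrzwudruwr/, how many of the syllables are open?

1

The vowels are i, o, u, u — 4 nuclei, so 4 syllables.
Between /i/ (V1) and /o/ (V2): /gvw/ splits as /g/ + /vw/ (/vw/ is the longest suffix that is a licit onset).
Between /o/ (V2) and /u/ (V3): /vrzw/ — longest licit onset from the right is /zw/, leaving /vr/ as coda.
Between /u/ (V3) and /u/ (V4): /dr/ — entire cluster is a permitted onset → onset /dr/, coda ∅.
Putting it together: vig.vwovr.zwu.druwr.
Classifying each syllable: /vig/ (closed), /vwovr/ (closed), /zwu/ (open), /druwr/ (closed).
Open syllables: 1.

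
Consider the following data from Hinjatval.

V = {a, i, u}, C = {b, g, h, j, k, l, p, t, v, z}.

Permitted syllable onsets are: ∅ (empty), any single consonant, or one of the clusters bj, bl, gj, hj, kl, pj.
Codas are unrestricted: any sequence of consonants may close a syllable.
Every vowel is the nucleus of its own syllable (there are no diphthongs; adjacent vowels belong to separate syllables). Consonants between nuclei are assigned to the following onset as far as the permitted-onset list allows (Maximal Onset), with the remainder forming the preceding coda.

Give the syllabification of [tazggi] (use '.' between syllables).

tazg.gi

Nuclei (vowels): a, i → 2 syllables.
/a…i/ gap (V1→V2): /zgg/; trying suffixes from longest down, /g/ is the first permitted one, so coda /zg/ | onset /g/.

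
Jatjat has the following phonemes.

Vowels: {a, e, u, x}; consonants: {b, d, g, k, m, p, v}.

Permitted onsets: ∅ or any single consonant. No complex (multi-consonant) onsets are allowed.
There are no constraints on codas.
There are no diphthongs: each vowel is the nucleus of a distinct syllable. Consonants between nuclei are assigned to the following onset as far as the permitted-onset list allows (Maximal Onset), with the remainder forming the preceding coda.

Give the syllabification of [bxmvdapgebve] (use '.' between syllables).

bxmv.dap.geb.ve

The vowels are x, a, e, e — 4 nuclei, so 4 syllables.
Between /x/ (V1) and /a/ (V2): /mvd/ — longest licit onset from the right is /d/, leaving /mv/ as coda.
Between /a/ (V2) and /e/ (V3): /pg/ — longest licit onset from the right is /g/, leaving /p/ as coda.
Between /e/ (V3) and /e/ (V4): /bv/; trying suffixes from longest down, /v/ is the first permitted one, so coda /b/ | onset /v/.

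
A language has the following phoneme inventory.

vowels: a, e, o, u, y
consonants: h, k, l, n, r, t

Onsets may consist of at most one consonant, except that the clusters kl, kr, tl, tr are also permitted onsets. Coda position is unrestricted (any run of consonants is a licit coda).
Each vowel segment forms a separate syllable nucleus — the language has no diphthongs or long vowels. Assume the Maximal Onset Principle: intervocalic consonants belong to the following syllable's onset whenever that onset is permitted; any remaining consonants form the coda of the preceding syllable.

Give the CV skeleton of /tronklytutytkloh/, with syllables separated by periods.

CCVC.CCV.CV.CVC.CCVC

Nuclei (vowels): o, y, u, y, o → 5 syllables.
V1 /o/ – V2 /y/: /nkl/ splits as /n/ + /kl/ (/kl/ is the longest suffix that is a licit onset).
V2 /y/ – V3 /u/: /t/ is a single consonant, so it becomes the next onset.
V3 /u/ – V4 /y/: /t/ → onset of the next syllable (single consonants are always licit onsets).
V4 /y/ – V5 /o/: /tkl/; trying suffixes from longest down, /kl/ is the first permitted one, so coda /t/ | onset /kl/.
Result: tron.kly.tu.tyt.kloh.
Mapping each syllable to C/V: /tron/ → CCVC, /kly/ → CCV, /tu/ → CV, /tyt/ → CVC, /kloh/ → CCVC.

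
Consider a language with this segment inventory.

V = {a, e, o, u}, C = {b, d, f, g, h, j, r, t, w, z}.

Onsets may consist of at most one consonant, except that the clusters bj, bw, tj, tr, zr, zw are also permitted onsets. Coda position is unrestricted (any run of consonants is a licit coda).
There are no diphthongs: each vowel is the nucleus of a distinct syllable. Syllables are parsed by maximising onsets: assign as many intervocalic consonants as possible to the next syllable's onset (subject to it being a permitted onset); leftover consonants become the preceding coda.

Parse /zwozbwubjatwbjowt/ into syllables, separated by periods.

Nuclei (vowels): o, u, a, o → 4 syllables.
V1 /o/ – V2 /u/: /zbw/ splits as /z/ + /bw/ (/bw/ is the longest suffix that is a licit onset).
V2 /u/ – V3 /a/: /bj/ is a licit onset in full, so it all attaches to the next syllable.
V3 /a/ – V4 /o/: cluster /twbj/ — the longest permitted-onset suffix is /bj/; onset = /bj/, preceding coda = /tw/.

zwoz.bwu.bjatw.bjowt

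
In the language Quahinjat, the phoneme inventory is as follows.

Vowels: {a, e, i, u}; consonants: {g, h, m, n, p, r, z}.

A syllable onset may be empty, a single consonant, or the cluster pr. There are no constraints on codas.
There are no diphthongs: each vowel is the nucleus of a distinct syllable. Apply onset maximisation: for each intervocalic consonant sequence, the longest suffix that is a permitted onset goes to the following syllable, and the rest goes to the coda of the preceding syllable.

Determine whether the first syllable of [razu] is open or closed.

Nuclei (vowels): a, u → 2 syllables.
σ1/σ2 boundary: /z/ is a single consonant, so it becomes the next onset.
Result: ra.zu.
Syllable 1 is /ra/; it ends in its nucleus with no coda, so it is open.

open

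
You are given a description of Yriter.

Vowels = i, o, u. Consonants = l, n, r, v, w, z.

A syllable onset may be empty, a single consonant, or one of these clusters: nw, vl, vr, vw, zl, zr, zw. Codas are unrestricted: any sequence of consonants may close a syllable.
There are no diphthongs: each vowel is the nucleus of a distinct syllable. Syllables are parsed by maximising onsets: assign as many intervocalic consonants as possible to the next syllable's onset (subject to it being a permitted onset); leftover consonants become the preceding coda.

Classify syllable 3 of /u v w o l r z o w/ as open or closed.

Vowels present: u, o, o; each is a nucleus, giving 3 syllables.
σ1/σ2 boundary: cluster /vw/ — /vw/ is itself a permitted onset, so the whole cluster goes right; preceding coda = ∅.
σ2/σ3 boundary: /lrz/ splits as /lr/ + /z/ (/z/ is the longest suffix that is a licit onset).
Result: u.vwolr.zow.
Syllable 3 is /zow/ with coda /w/, so it is closed.

closed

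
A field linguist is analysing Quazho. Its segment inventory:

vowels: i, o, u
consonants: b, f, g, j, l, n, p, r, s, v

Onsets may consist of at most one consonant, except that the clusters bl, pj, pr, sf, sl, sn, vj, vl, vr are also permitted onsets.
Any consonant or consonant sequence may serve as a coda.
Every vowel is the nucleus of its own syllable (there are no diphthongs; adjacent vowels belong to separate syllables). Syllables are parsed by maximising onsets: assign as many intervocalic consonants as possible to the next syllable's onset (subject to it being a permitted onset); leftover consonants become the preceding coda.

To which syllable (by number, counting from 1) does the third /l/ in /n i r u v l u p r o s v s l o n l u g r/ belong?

The vowels are i, u, u, o, o, u — 6 nuclei, so 6 syllables.
σ1/σ2 boundary: /r/ is a single consonant, so it becomes the next onset.
σ2/σ3 boundary: /vl/ is a licit onset in full, so it all attaches to the next syllable.
σ3/σ4 boundary: /pr/ — entire cluster is a permitted onset → onset /pr/, coda ∅.
σ4/σ5 boundary: /svsl/ splits as /sv/ + /sl/ (/sl/ is the longest suffix that is a licit onset).
σ5/σ6 boundary: /nl/ splits as /n/ + /l/ (/l/ is the longest suffix that is a licit onset).
Putting it together: ni.ru.vlu.prosv.slon.lugr.
The third /l/ is in the onset of syllable 6 (/lugr/).

6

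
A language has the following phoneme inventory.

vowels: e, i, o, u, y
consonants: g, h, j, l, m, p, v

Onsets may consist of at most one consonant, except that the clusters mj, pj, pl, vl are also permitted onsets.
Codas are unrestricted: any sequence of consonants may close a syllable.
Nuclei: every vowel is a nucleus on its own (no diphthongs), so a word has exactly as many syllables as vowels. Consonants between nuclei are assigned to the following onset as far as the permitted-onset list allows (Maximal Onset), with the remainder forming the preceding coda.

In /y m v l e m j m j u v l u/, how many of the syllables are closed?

The vowels are y, e, u, u — 4 nuclei, so 4 syllables.
V1 /y/ – V2 /e/: /mvl/ — longest licit onset from the right is /vl/, leaving /m/ as coda.
V2 /e/ – V3 /u/: /mjmj/; trying suffixes from longest down, /mj/ is the first permitted one, so coda /mj/ | onset /mj/.
V3 /u/ – V4 /u/: /vl/ — entire cluster is a permitted onset → onset /vl/, coda ∅.
So the parse is ym.vlemj.mju.vlu.
Classifying each syllable: /ym/ (closed), /vlemj/ (closed), /mju/ (open), /vlu/ (open).
Closed syllables: 2.

2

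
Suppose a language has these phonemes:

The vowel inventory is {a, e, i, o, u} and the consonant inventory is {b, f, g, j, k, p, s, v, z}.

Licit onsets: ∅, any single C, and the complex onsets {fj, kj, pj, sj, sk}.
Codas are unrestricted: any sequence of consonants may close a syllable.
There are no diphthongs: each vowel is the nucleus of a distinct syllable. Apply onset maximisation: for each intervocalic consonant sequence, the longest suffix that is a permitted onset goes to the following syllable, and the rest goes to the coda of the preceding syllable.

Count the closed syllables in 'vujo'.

0

Vowels present: u, o; each is a nucleus, giving 2 syllables.
Between /u/ (V1) and /o/ (V2): /j/ → onset of the next syllable (single consonants are always licit onsets).
Putting it together: vu.jo.
Classifying each syllable: /vu/ (open), /jo/ (open).
Closed syllables: 0.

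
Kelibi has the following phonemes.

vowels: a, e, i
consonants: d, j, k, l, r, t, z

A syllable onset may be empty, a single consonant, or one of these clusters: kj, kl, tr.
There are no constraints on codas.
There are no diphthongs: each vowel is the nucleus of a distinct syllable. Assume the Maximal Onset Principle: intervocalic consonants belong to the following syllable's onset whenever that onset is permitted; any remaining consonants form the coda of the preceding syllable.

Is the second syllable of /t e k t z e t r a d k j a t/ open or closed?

Nuclei (vowels): e, e, a, a → 4 syllables.
Between /e/ (V1) and /e/ (V2): /ktz/; trying suffixes from longest down, /z/ is the first permitted one, so coda /kt/ | onset /z/.
Between /e/ (V2) and /a/ (V3): cluster /tr/ — /tr/ is itself a permitted onset, so the whole cluster goes right; preceding coda = ∅.
Between /a/ (V3) and /a/ (V4): /dkj/ — longest licit onset from the right is /kj/, leaving /d/ as coda.
Result: tekt.ze.trad.kjat.
Syllable 2 is /ze/; it ends in its nucleus with no coda, so it is open.

open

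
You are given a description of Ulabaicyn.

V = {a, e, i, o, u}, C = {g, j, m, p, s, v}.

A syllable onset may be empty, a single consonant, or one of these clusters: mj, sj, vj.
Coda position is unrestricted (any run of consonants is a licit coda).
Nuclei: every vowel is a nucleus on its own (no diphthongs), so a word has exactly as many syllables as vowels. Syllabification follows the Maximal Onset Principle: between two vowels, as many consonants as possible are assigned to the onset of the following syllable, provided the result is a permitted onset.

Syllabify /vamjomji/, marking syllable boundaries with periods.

va.mjo.mji

Vowels present: a, o, i; each is a nucleus, giving 3 syllables.
σ1/σ2 boundary: /mj/ — entire cluster is a permitted onset → onset /mj/, coda ∅.
σ2/σ3 boundary: cluster /mj/ — /mj/ is itself a permitted onset, so the whole cluster goes right; preceding coda = ∅.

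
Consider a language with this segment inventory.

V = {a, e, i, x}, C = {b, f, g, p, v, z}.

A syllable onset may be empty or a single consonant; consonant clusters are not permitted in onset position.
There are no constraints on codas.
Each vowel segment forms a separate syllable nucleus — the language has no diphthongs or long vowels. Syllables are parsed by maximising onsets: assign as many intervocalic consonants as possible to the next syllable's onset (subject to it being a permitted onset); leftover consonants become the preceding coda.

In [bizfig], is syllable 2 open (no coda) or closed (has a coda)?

Nuclei (vowels): i, i → 2 syllables.
V1 /i/ – V2 /i/: /zf/ splits as /z/ + /f/ (/f/ is the longest suffix that is a licit onset).
Result: biz.fig.
Syllable 2 is /fig/ with coda /g/, so it is closed.

closed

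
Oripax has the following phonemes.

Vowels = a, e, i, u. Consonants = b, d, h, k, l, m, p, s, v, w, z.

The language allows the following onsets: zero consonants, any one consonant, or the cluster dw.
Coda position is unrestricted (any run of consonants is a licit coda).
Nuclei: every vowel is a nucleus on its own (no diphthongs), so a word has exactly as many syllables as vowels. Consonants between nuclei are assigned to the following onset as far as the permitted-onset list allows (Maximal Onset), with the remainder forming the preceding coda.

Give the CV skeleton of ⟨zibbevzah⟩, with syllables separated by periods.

Nuclei (vowels): i, e, a → 3 syllables.
V1 /i/ – V2 /e/: /bb/ splits as /b/ + /b/ (/b/ is the longest suffix that is a licit onset).
V2 /e/ – V3 /a/: /vz/; trying suffixes from longest down, /z/ is the first permitted one, so coda /v/ | onset /z/.
Result: zib.bev.zah.
Mapping each syllable to C/V: /zib/ → CVC, /bev/ → CVC, /zah/ → CVC.

CVC.CVC.CVC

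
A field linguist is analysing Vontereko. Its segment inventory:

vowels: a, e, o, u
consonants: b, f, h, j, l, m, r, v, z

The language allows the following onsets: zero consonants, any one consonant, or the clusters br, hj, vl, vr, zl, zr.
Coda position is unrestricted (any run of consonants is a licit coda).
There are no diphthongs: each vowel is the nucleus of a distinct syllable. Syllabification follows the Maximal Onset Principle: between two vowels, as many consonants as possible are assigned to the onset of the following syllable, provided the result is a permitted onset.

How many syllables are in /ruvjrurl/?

2

Vowels present: u, u; each is a nucleus, giving 2 syllables.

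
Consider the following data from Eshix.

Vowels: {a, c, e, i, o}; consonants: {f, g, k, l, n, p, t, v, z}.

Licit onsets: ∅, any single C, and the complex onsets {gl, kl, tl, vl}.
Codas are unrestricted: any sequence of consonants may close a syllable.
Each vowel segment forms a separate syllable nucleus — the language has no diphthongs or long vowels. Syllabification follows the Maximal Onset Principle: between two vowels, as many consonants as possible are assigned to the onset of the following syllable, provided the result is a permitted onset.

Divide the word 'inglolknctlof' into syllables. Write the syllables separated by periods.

Nuclei (vowels): i, o, c, o → 4 syllables.
σ1/σ2 boundary: /ngl/ splits as /n/ + /gl/ (/gl/ is the longest suffix that is a licit onset).
σ2/σ3 boundary: cluster /lkn/ — the longest permitted-onset suffix is /n/; onset = /n/, preceding coda = /lk/.
σ3/σ4 boundary: /tl/ is a licit onset in full, so it all attaches to the next syllable.

in.glolk.nc.tlof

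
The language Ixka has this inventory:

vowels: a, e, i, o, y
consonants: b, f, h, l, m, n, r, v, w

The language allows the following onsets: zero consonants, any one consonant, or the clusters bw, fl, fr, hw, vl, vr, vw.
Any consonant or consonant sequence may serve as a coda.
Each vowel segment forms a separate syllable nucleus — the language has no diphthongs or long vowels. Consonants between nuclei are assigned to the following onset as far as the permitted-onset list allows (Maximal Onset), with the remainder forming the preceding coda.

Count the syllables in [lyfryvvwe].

3

Vowels present: y, y, e; each is a nucleus, giving 3 syllables.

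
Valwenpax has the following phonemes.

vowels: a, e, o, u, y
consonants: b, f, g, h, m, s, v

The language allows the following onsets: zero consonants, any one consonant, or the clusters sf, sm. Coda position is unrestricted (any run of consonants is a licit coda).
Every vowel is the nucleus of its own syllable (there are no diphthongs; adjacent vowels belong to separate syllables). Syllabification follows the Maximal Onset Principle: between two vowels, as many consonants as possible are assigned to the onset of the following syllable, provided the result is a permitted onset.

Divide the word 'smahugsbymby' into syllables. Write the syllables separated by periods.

sma.hugs.bym.by

Nuclei (vowels): a, u, y, y → 4 syllables.
Between /a/ (V1) and /u/ (V2): /h/ is a single consonant, so it becomes the next onset.
Between /u/ (V2) and /y/ (V3): /gsb/ splits as /gs/ + /b/ (/b/ is the longest suffix that is a licit onset).
Between /y/ (V3) and /y/ (V4): cluster /mb/ — the longest permitted-onset suffix is /b/; onset = /b/, preceding coda = /m/.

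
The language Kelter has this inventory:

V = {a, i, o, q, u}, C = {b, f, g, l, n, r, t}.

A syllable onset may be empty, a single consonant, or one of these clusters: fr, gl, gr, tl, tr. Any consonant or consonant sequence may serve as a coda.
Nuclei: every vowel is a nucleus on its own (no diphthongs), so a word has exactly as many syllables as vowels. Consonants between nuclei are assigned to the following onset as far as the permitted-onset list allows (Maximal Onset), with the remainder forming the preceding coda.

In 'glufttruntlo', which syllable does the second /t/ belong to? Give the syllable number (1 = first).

2

Vowels present: u, u, o; each is a nucleus, giving 3 syllables.
/u…u/ gap (V1→V2): /fttr/ splits as /ft/ + /tr/ (/tr/ is the longest suffix that is a licit onset).
/u…o/ gap (V2→V3): /ntl/ — longest licit onset from the right is /tl/, leaving /n/ as coda.
Result: gluft.trun.tlo.
The second /t/ is in the onset of syllable 2 (/trun/).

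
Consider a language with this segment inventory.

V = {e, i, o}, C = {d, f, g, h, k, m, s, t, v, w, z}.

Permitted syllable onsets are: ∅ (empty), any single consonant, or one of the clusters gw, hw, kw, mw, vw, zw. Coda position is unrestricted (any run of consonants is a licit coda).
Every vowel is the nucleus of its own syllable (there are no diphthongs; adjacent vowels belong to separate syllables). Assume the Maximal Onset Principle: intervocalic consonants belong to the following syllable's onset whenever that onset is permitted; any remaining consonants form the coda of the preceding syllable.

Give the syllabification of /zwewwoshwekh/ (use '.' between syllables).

zwew.wos.hwekh

The vowels are e, o, e — 3 nuclei, so 3 syllables.
V1 /e/ – V2 /o/: /ww/ splits as /w/ + /w/ (/w/ is the longest suffix that is a licit onset).
V2 /o/ – V3 /e/: cluster /shw/ — the longest permitted-onset suffix is /hw/; onset = /hw/, preceding coda = /s/.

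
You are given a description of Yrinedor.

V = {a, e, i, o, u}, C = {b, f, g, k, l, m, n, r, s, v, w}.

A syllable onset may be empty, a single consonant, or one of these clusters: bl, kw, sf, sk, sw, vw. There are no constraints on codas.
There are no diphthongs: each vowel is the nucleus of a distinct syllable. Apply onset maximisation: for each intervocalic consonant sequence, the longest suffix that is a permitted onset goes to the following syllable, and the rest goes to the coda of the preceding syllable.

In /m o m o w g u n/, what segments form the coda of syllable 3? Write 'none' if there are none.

Nuclei (vowels): o, o, u → 3 syllables.
Between /o/ (V1) and /o/ (V2): /m/ → onset of the next syllable (single consonants are always licit onsets).
Between /o/ (V2) and /u/ (V3): /wg/; trying suffixes from longest down, /g/ is the first permitted one, so coda /w/ | onset /g/.
Result: mo.mow.gun.
Syllable 3 is /gun/: onset /g/, nucleus /u/, coda /n/.

n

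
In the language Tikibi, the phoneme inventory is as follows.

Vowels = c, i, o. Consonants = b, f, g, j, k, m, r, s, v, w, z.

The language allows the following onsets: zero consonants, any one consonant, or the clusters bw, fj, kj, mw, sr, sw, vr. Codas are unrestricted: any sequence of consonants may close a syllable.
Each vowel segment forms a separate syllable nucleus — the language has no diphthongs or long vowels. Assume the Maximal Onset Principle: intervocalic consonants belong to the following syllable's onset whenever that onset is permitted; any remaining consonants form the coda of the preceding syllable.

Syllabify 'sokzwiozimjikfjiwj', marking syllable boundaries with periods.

sokz.wi.o.zim.jik.fjiwj

The vowels are o, i, o, i, i, i — 6 nuclei, so 6 syllables.
σ1/σ2 boundary: /kzw/; trying suffixes from longest down, /w/ is the first permitted one, so coda /kz/ | onset /w/.
σ2/σ3 boundary: hiatus — the boundary sits between the two vowels.
σ3/σ4 boundary: just /z/ — single C goes to the following onset.
σ4/σ5 boundary: cluster /mj/ — the longest permitted-onset suffix is /j/; onset = /j/, preceding coda = /m/.
σ5/σ6 boundary: /kfj/; trying suffixes from longest down, /fj/ is the first permitted one, so coda /k/ | onset /fj/.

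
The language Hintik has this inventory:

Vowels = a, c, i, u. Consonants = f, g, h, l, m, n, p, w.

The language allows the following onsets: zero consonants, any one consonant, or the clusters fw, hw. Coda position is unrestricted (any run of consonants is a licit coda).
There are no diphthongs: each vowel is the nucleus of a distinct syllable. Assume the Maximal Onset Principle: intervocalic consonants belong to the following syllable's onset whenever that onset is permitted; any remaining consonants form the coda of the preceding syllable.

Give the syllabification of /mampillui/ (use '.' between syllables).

Nuclei (vowels): a, i, u, i → 4 syllables.
V1 /a/ – V2 /i/: /mp/ — longest licit onset from the right is /p/, leaving /m/ as coda.
V2 /i/ – V3 /u/: /ll/ splits as /l/ + /l/ (/l/ is the longest suffix that is a licit onset).
V3 /u/ – V4 /i/: no consonants, so the boundary falls immediately after /u/.

mam.pil.lu.i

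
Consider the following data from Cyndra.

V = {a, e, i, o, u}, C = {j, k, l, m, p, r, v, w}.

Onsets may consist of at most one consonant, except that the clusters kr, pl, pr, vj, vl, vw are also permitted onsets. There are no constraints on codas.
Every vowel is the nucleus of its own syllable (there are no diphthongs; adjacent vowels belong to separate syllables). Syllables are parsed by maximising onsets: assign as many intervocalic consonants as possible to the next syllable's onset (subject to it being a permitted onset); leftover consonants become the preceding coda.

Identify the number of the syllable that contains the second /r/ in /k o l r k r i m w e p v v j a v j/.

The vowels are o, i, e, a — 4 nuclei, so 4 syllables.
Between /o/ (V1) and /i/ (V2): /lrkr/; trying suffixes from longest down, /kr/ is the first permitted one, so coda /lr/ | onset /kr/.
Between /i/ (V2) and /e/ (V3): cluster /mw/ — the longest permitted-onset suffix is /w/; onset = /w/, preceding coda = /m/.
Between /e/ (V3) and /a/ (V4): /pvvj/ — longest licit onset from the right is /vj/, leaving /pv/ as coda.
Syllabification: kolr.krim.wepv.vjavj.
The second /r/ is in the onset of syllable 2 (/krim/).

2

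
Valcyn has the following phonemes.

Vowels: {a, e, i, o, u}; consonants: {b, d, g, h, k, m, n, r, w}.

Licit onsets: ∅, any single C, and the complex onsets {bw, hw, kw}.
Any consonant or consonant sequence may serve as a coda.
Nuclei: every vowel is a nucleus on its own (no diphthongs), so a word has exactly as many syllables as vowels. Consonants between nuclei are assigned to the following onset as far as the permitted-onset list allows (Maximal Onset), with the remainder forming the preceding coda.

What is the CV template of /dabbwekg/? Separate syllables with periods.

Vowels present: a, e; each is a nucleus, giving 2 syllables.
Between /a/ (V1) and /e/ (V2): /bbw/ — longest licit onset from the right is /bw/, leaving /b/ as coda.
Result: dab.bwekg.
Mapping each syllable to C/V: /dab/ → CVC, /bwekg/ → CCVCC.

CVC.CCVCC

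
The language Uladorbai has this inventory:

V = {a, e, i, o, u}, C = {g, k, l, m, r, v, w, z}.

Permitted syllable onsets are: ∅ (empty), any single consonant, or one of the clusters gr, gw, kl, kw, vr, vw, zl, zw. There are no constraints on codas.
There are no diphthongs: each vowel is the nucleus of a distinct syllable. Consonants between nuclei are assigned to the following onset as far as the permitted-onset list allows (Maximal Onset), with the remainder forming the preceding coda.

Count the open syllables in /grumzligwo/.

The vowels are u, i, o — 3 nuclei, so 3 syllables.
/u…i/ gap (V1→V2): /mzl/ — longest licit onset from the right is /zl/, leaving /m/ as coda.
/i…o/ gap (V2→V3): cluster /gw/ — /gw/ is itself a permitted onset, so the whole cluster goes right; preceding coda = ∅.
So the parse is grum.zli.gwo.
Classifying each syllable: /grum/ (closed), /zli/ (open), /gwo/ (open).
Open syllables: 2.

2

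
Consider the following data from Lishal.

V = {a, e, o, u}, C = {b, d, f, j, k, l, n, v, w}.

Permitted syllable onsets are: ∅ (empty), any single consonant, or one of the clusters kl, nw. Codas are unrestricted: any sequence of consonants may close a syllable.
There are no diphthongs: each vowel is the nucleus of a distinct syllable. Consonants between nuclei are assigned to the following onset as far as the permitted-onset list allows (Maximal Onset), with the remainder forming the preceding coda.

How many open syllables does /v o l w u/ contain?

1

The vowels are o, u — 2 nuclei, so 2 syllables.
V1 /o/ – V2 /u/: /lw/; trying suffixes from longest down, /w/ is the first permitted one, so coda /l/ | onset /w/.
Result: vol.wu.
Classifying each syllable: /vol/ (closed), /wu/ (open).
Open syllables: 1.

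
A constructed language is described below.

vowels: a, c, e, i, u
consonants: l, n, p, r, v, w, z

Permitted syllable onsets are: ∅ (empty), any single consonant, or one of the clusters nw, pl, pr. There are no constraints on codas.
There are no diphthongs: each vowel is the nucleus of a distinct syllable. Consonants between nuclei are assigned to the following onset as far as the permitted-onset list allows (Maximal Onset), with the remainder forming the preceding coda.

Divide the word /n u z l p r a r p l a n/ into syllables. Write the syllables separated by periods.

nuzl.prar.plan

Vowels present: u, a, a; each is a nucleus, giving 3 syllables.
Between /u/ (V1) and /a/ (V2): /zlpr/ splits as /zl/ + /pr/ (/pr/ is the longest suffix that is a licit onset).
Between /a/ (V2) and /a/ (V3): cluster /rpl/ — the longest permitted-onset suffix is /pl/; onset = /pl/, preceding coda = /r/.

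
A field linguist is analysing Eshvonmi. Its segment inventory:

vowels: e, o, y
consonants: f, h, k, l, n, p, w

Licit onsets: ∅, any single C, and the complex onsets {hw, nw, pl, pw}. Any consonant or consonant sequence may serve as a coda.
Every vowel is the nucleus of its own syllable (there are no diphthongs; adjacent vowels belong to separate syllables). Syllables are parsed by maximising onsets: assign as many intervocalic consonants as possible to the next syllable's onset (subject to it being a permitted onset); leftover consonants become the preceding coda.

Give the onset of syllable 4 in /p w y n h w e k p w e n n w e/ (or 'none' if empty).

nw

Nuclei (vowels): y, e, e, e → 4 syllables.
V1 /y/ – V2 /e/: /nhw/; trying suffixes from longest down, /hw/ is the first permitted one, so coda /n/ | onset /hw/.
V2 /e/ – V3 /e/: /kpw/; trying suffixes from longest down, /pw/ is the first permitted one, so coda /k/ | onset /pw/.
V3 /e/ – V4 /e/: cluster /nnw/ — the longest permitted-onset suffix is /nw/; onset = /nw/, preceding coda = /n/.
So the parse is pwyn.hwek.pwen.nwe.
Syllable 4 is /nwe/: onset /nw/, nucleus /e/, coda ∅.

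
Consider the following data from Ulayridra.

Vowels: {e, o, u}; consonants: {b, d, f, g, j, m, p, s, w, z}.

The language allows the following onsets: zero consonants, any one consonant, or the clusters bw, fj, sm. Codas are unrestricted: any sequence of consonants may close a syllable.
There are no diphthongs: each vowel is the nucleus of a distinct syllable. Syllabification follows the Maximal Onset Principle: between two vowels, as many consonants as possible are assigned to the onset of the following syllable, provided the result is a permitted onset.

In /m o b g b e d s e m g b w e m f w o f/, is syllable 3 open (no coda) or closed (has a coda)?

closed

Nuclei (vowels): o, e, e, e, o → 5 syllables.
/o…e/ gap (V1→V2): /bgb/ — longest licit onset from the right is /b/, leaving /bg/ as coda.
/e…e/ gap (V2→V3): /ds/ splits as /d/ + /s/ (/s/ is the longest suffix that is a licit onset).
/e…e/ gap (V3→V4): cluster /mgbw/ — the longest permitted-onset suffix is /bw/; onset = /bw/, preceding coda = /mg/.
/e…o/ gap (V4→V5): cluster /mfw/ — the longest permitted-onset suffix is /w/; onset = /w/, preceding coda = /mf/.
Result: mobg.bed.semg.bwemf.wof.
Syllable 3 is /semg/ with coda /mg/, so it is closed.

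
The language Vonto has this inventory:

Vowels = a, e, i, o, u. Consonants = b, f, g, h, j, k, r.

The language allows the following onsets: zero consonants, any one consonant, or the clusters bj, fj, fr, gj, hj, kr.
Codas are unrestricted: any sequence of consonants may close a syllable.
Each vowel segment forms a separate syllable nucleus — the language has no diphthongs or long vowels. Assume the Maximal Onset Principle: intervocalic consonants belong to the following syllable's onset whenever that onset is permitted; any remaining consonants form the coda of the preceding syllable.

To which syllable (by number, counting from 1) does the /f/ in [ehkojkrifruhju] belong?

4

Vowels present: e, o, i, u, u; each is a nucleus, giving 5 syllables.
V1 /e/ – V2 /o/: /hk/ — longest licit onset from the right is /k/, leaving /h/ as coda.
V2 /o/ – V3 /i/: /jkr/ — longest licit onset from the right is /kr/, leaving /j/ as coda.
V3 /i/ – V4 /u/: cluster /fr/ — /fr/ is itself a permitted onset, so the whole cluster goes right; preceding coda = ∅.
V4 /u/ – V5 /u/: cluster /hj/ — /hj/ is itself a permitted onset, so the whole cluster goes right; preceding coda = ∅.
Putting it together: eh.koj.kri.fru.hju.
The /f/ is in the onset of syllable 4 (/fru/).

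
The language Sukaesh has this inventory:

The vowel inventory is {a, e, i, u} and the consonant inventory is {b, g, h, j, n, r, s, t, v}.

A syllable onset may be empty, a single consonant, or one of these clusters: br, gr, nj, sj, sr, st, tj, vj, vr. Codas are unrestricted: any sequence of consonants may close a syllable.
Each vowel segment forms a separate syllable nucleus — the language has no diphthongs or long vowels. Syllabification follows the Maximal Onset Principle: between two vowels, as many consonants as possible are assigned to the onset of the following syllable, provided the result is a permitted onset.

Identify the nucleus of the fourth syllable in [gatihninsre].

Nuclei (vowels): a, i, i, e → 4 syllables.
The fourth nucleus (vowel 4 from the left) is /e/.

e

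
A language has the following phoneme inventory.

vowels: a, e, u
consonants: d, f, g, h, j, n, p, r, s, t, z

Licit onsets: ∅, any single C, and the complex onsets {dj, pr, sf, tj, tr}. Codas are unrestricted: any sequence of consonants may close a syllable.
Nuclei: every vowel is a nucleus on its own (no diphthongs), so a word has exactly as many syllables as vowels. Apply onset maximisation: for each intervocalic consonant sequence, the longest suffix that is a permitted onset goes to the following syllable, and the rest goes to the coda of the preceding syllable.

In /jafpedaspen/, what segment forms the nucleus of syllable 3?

The vowels are a, e, a, e — 4 nuclei, so 4 syllables.
The third nucleus (vowel 3 from the left) is /a/.

a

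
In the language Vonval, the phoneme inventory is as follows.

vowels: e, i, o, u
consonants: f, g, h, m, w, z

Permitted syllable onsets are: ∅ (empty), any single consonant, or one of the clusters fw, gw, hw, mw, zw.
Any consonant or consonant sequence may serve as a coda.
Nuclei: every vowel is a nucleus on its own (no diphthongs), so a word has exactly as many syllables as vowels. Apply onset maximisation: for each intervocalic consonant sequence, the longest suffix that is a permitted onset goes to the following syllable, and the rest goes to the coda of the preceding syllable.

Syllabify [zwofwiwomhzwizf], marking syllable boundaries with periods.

The vowels are o, i, o, i — 4 nuclei, so 4 syllables.
/o…i/ gap (V1→V2): /fw/ is a licit onset in full, so it all attaches to the next syllable.
/i…o/ gap (V2→V3): /w/ is a single consonant, so it becomes the next onset.
/o…i/ gap (V3→V4): /mhzw/ splits as /mh/ + /zw/ (/zw/ is the longest suffix that is a licit onset).

zwo.fwi.womh.zwizf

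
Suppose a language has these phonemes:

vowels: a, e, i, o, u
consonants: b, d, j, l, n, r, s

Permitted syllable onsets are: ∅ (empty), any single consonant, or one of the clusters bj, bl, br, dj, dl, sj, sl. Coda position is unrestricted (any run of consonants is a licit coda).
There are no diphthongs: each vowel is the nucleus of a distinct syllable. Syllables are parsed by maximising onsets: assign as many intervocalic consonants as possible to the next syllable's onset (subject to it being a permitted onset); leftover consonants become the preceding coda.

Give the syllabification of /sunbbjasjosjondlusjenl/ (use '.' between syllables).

sunb.bja.sjo.sjon.dlu.sjenl

The vowels are u, a, o, o, u, e — 6 nuclei, so 6 syllables.
/u…a/ gap (V1→V2): /nbbj/ splits as /nb/ + /bj/ (/bj/ is the longest suffix that is a licit onset).
/a…o/ gap (V2→V3): /sj/ is a licit onset in full, so it all attaches to the next syllable.
/o…o/ gap (V3→V4): /sj/ is a licit onset in full, so it all attaches to the next syllable.
/o…u/ gap (V4→V5): cluster /ndl/ — the longest permitted-onset suffix is /dl/; onset = /dl/, preceding coda = /n/.
/u…e/ gap (V5→V6): /sj/ is a licit onset in full, so it all attaches to the next syllable.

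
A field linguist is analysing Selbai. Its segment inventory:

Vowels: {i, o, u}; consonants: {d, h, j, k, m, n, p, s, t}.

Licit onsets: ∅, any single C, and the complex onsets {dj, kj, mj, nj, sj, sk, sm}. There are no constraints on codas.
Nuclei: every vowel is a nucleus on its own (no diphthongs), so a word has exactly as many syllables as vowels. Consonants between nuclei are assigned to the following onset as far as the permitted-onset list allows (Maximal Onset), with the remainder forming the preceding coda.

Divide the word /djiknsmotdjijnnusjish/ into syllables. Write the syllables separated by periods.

Nuclei (vowels): i, o, i, u, i → 5 syllables.
Between /i/ (V1) and /o/ (V2): /knsm/ — longest licit onset from the right is /sm/, leaving /kn/ as coda.
Between /o/ (V2) and /i/ (V3): /tdj/ — longest licit onset from the right is /dj/, leaving /t/ as coda.
Between /i/ (V3) and /u/ (V4): /jnn/ — longest licit onset from the right is /n/, leaving /jn/ as coda.
Between /u/ (V4) and /i/ (V5): cluster /sj/ — /sj/ is itself a permitted onset, so the whole cluster goes right; preceding coda = ∅.

djikn.smot.djijn.nu.sjish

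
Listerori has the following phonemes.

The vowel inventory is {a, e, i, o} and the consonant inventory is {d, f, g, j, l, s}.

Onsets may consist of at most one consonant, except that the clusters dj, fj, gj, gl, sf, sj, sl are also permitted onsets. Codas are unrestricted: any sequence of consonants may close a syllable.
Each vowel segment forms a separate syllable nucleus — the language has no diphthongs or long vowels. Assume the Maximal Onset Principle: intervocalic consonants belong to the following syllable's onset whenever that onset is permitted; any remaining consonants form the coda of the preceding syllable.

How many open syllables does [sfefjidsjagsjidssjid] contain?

1

Nuclei (vowels): e, i, a, i, i → 5 syllables.
/e…i/ gap (V1→V2): /fj/ — entire cluster is a permitted onset → onset /fj/, coda ∅.
/i…a/ gap (V2→V3): /dsj/ splits as /d/ + /sj/ (/sj/ is the longest suffix that is a licit onset).
/a…i/ gap (V3→V4): /gsj/ splits as /g/ + /sj/ (/sj/ is the longest suffix that is a licit onset).
/i…i/ gap (V4→V5): /dssj/; trying suffixes from longest down, /sj/ is the first permitted one, so coda /ds/ | onset /sj/.
Putting it together: sfe.fjid.sjag.sjids.sjid.
Classifying each syllable: /sfe/ (open), /fjid/ (closed), /sjag/ (closed), /sjids/ (closed), /sjid/ (closed).
Open syllables: 1.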